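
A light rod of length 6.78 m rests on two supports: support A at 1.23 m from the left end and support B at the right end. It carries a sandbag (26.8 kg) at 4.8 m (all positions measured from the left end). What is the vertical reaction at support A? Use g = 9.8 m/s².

About support B:
Sandbag: 26.8 × 9.8 = 262.6 N down at 4.8 m → arm 1.98 m, τ = 262.6 × 1.98 = 519.9 N·m counterclockwise.
Net load moment about support B = 519.9 N·m counterclockwise.
Reaction R at support A is upward at 1.23 m, arm 5.55 m → moment R × 5.55 clockwise.
Setting net torque to zero: R × 5.55 = 519.9 → R = 93.7 N.

R_A ≈ 93.7 N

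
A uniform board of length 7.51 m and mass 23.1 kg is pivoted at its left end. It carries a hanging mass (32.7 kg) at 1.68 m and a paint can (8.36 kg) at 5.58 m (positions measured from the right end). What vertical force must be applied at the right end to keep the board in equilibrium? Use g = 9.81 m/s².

F ≈ 383 N

About the left end:
Beam weight: 23.1 × 9.81 = 226.6 N down at 3.755 m → arm 3.755 m, τ = 226.6 × 3.755 = 850.9 N·m clockwise.
Hanging mass: 32.7 × 9.81 = 320.8 N down at 1.68 m → arm 5.83 m, τ = 320.8 × 5.83 = 1870 N·m clockwise.
Paint can: 8.36 × 9.81 = 82.01 N down at 5.58 m → arm 1.93 m, τ = 82.01 × 1.93 = 158.3 N·m clockwise.
Net moment of the loads = 2879 N·m clockwise.
The upward force F acts at the right end, arm 7.51 m, giving F × 7.51 counterclockwise.
Balancing moments: F × 7.51 = 2879, giving F = 2879 / 7.51 = 383 N.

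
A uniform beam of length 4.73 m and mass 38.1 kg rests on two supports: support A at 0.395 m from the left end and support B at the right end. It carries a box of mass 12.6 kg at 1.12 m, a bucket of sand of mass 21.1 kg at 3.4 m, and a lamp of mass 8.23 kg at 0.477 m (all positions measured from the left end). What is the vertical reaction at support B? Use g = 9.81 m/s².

Sum moments about support A (its reaction then has zero moment arm).
Beam weight: 38.1 × 9.81 = 373.8 N down at 2.365 m → arm 1.97 m, τ = 373.8 × 1.97 = 736.4 N·m clockwise.
Box: 12.6 × 9.81 = 123.6 N down at 1.12 m → arm 0.725 m, τ = 123.6 × 0.725 = 89.61 N·m clockwise.
Bucket of sand: 21.1 × 9.81 = 207 N down at 3.4 m → arm 3.005 m, τ = 207 × 3.005 = 622 N·m clockwise.
Lamp: 8.23 × 9.81 = 80.74 N down at 0.477 m → arm 0.082 m, τ = 80.74 × 0.082 = 6.621 N·m clockwise.
Net load moment about support A = 1455 N·m clockwise.
Reaction R at support B is upward at 4.73 m, arm 4.335 m → moment R × 4.335 counterclockwise.
Στ = 0 ⇒ R × 4.335 = 1455 ⇒ R = 336 N.

R_B ≈ 336 N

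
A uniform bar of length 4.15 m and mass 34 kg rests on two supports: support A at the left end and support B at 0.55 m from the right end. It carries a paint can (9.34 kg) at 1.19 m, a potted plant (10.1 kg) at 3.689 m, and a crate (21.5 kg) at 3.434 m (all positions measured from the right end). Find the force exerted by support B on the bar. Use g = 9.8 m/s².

Taking torques about support A:
Beam weight: 34 × 9.8 = 333.2 N down at 2.075 m → arm 2.075 m, τ = 333.2 × 2.075 = 691.4 N·m clockwise.
Paint can: 9.34 × 9.8 = 91.53 N down at 1.19 m → arm 2.96 m, τ = 91.53 × 2.96 = 270.9 N·m clockwise.
Potted plant: 10.1 × 9.8 = 98.98 N down at 3.689 m → arm 0.461 m, τ = 98.98 × 0.461 = 45.63 N·m clockwise.
Crate: 21.5 × 9.8 = 210.7 N down at 3.434 m → arm 0.716 m, τ = 210.7 × 0.716 = 150.9 N·m clockwise.
Net load moment about support A = 1159 N·m clockwise.
Reaction R at support B is upward at 0.55 m, arm 3.6 m → moment R × 3.6 counterclockwise.
Balancing moments: R × 3.6 = 1159, giving R = 322 N.

R_B ≈ 322 N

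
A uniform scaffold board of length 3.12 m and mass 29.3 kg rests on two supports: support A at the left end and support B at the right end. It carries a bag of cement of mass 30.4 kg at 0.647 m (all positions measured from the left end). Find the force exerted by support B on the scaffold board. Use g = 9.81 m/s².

Choose support A as the axis so its reaction then has zero moment arm.
Beam weight: 29.3 × 9.81 = 287.4 N down at 1.56 m → arm 1.56 m, τ = 287.4 × 1.56 = 448.3 N·m clockwise.
Bag of cement: 30.4 × 9.81 = 298.2 N down at 0.647 m → arm 0.647 m, τ = 298.2 × 0.647 = 192.9 N·m clockwise.
Net load moment about support A = 641.2 N·m clockwise.
Reaction R at support B is upward at 3.12 m, arm 3.12 m → moment R × 3.12 counterclockwise.
Στ = 0 ⇒ R × 3.12 = 641.2 ⇒ R = 206 N.

R_B ≈ 206 N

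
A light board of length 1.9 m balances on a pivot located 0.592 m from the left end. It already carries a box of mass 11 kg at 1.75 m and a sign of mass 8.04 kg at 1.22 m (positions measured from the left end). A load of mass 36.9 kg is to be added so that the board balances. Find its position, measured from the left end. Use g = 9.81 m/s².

x ≈ 0.11 m from the left end

About the pivot (at 0.592 m from the left end):
Box: 11 × 9.81 = 107.9 N down at 1.75 m → arm 1.158 m, τ = 107.9 × 1.158 = 124.9 N·m clockwise.
Sign: 8.04 × 9.81 = 78.87 N down at 1.22 m → arm 0.628 m, τ = 78.87 × 0.628 = 49.53 N·m clockwise.
Net moment of existing loads = 174.4 N·m clockwise.
The load weighs 36.9 × 9.81 = 362 N and must supply an equal counterclockwise moment, so its lever arm about the pivot is 174.4 / 362 = 0.482 m.
That puts it at 0.592 − 0.482 = 0.11 m from the left end.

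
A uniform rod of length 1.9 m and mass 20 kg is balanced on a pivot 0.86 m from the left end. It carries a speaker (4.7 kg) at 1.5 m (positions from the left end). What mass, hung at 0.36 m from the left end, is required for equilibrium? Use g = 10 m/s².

m ≈ 9.62 kg

Choose the pivot (at 0.86 m from the left end) as the axis so the support reaction has zero arm there.
Beam weight: 20 × 10 = 200 N down at 0.95 m → arm 0.09 m, τ = 200 × 0.09 = 18 N·m clockwise.
Speaker: 4.7 × 10 = 47 N down at 1.5 m → arm 0.64 m, τ = 47 × 0.64 = 30.08 N·m clockwise.
Net moment of known loads = 48.08 N·m clockwise.
An unknown mass m at 0.36 m has arm 0.5 m; its moment is m·g·0.5 counterclockwise.
Στ = 0 ⇒ m × 10 × 0.5 = 48.08 ⇒ m = 48.08 / (10 × 0.5) = 9.62 kg.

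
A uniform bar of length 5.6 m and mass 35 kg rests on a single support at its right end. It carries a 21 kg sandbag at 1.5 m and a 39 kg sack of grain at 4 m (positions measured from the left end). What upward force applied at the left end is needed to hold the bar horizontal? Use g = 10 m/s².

F ≈ 440 N

Taking torques about the right end:
Beam weight: 35 × 10 = 350 N down at 2.8 m → arm 2.8 m, τ = 350 × 2.8 = 980 N·m counterclockwise.
Sandbag: 21 × 10 = 210 N down at 1.5 m → arm 4.1 m, τ = 210 × 4.1 = 861 N·m counterclockwise.
Sack of grain: 39 × 10 = 390 N down at 4 m → arm 1.6 m, τ = 390 × 1.6 = 624 N·m counterclockwise.
Net moment of the loads = 2465 N·m counterclockwise.
The upward force F acts at the left end, arm 5.6 m, giving F × 5.6 clockwise.
Στ = 0 ⇒ F × 5.6 = 2465 ⇒ F = 2465 / 5.6 = 440 N.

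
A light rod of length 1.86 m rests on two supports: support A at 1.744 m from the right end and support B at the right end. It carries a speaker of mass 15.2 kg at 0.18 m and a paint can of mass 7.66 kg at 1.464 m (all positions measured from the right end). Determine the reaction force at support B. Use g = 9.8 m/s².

R_B ≈ 146 N

Take moments about support A.
Speaker: 15.2 × 9.8 = 149 N down at 0.18 m → arm 1.564 m, τ = 149 × 1.564 = 233 N·m clockwise.
Paint can: 7.66 × 9.8 = 75.07 N down at 1.464 m → arm 0.28 m, τ = 75.07 × 0.28 = 21.02 N·m clockwise.
Net load moment about support A = 254 N·m clockwise.
Reaction R at support B is upward at 0 m, arm 1.744 m → moment R × 1.744 counterclockwise.
Στ = 0 ⇒ R × 1.744 = 254 ⇒ R = 146 N.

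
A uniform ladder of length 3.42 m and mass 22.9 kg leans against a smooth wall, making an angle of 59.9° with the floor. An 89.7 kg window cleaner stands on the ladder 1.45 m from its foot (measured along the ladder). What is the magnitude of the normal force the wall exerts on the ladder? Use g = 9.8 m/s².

N_wall ≈ 281 N

Choose the foot of the ladder as the axis so the floor normal and friction both act there and drop out.
Ladder weight 22.9×9.8 = 224.4 N acts at 1.71 m along the ladder; its horizontal arm is 1.71·cos59.9° = 0.8576 m → τ = 192.4 N·m clockwise.
Window cleaner: 89.7×9.8 = 879.1 N at 1.45 m → arm 0.7272 m → τ = 639.3 N·m clockwise.
Wall normal N acts horizontally at the top; its moment arm is the height L sinθ = 3.42·sin59.9° = 2.959 m, counterclockwise.
Balancing moments: N × 2.959 = 831.7, giving N = 281 N.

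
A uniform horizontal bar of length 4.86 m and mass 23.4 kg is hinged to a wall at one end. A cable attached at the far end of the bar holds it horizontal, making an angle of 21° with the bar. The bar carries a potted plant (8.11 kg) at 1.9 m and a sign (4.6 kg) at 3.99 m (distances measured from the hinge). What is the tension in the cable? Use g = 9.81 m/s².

T ≈ 510 N

Taking torques about the hinge:
Beam weight: 23.4 × 9.81 = 229.6 N down at 2.43 m → arm 2.43 m, τ = 229.6 × 2.43 = 557.9 N·m clockwise.
Potted plant: 8.11 × 9.81 = 79.56 N down at 1.9 m → arm 1.9 m, τ = 79.56 × 1.9 = 151.2 N·m clockwise.
Sign: 4.6 × 9.81 = 45.13 N down at 3.99 m → arm 3.99 m, τ = 45.13 × 3.99 = 180.1 N·m clockwise.
Total clockwise load moment = 889.2 N·m.
The cable tension T acts at 4.86 m; only its component perpendicular to the bar, T sinθ, produces torque. sin 21° = 0.3584.
Setting net torque to zero: T × 4.86 × 0.3584 = 889.2 → T = 889.2 / 1.742 = 510 N.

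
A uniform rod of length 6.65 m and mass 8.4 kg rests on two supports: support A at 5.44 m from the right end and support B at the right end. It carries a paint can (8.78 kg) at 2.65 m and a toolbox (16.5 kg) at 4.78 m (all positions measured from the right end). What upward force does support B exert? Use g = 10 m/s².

R_B ≈ 97.7 N

About support A:
Beam weight: 8.4 × 10 = 84 N down at 3.325 m → arm 2.115 m, τ = 84 × 2.115 = 177.7 N·m clockwise.
Paint can: 8.78 × 10 = 87.8 N down at 2.65 m → arm 2.79 m, τ = 87.8 × 2.79 = 245 N·m clockwise.
Toolbox: 16.5 × 10 = 165 N down at 4.78 m → arm 0.66 m, τ = 165 × 0.66 = 108.9 N·m clockwise.
Net load moment about support A = 531.6 N·m clockwise.
Reaction R at support B is upward at 0 m, arm 5.44 m → moment R × 5.44 counterclockwise.
Στ = 0 ⇒ R × 5.44 = 531.6 ⇒ R = 97.7 N.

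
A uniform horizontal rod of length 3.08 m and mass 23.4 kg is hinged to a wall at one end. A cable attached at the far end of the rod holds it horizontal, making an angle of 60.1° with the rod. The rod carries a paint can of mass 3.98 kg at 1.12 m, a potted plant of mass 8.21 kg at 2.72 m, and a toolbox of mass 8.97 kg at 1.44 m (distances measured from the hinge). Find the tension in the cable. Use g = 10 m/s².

Taking torques about the hinge:
Beam weight: 23.4 × 10 = 234 N down at 1.54 m → arm 1.54 m, τ = 234 × 1.54 = 360.4 N·m clockwise.
Paint can: 3.98 × 10 = 39.8 N down at 1.12 m → arm 1.12 m, τ = 39.8 × 1.12 = 44.58 N·m clockwise.
Potted plant: 8.21 × 10 = 82.1 N down at 2.72 m → arm 2.72 m, τ = 82.1 × 2.72 = 223.3 N·m clockwise.
Toolbox: 8.97 × 10 = 89.7 N down at 1.44 m → arm 1.44 m, τ = 89.7 × 1.44 = 129.2 N·m clockwise.
Total clockwise load moment = 757.5 N·m.
The cable tension T acts at 3.08 m; only its component perpendicular to the rod, T sinθ, produces torque. sin 60.1° = 0.8669.
For rotational equilibrium, T × 3.08 × 0.8669 = 757.5, so T = 757.5 / 2.67 = 284 N.

T ≈ 284 N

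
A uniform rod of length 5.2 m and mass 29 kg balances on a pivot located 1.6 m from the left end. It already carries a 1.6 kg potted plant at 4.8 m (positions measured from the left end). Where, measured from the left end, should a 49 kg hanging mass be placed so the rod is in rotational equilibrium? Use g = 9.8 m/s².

x ≈ 0.904 m from the left end

Taking torques about the pivot (at 1.6 m from the left end):
Beam weight: 29 × 9.8 = 284.2 N down at 2.6 m → arm 1 m, τ = 284.2 × 1 = 284.2 N·m clockwise.
Potted plant: 1.6 × 9.8 = 15.68 N down at 4.8 m → arm 3.2 m, τ = 15.68 × 3.2 = 50.18 N·m clockwise.
Net moment of existing loads = 334.4 N·m clockwise.
The hanging mass weighs 49 × 9.8 = 480.2 N and must supply an equal counterclockwise moment, so its lever arm about the pivot is 334.4 / 480.2 = 0.696 m.
That puts it at 1.6 − 0.696 = 0.904 m from the left end.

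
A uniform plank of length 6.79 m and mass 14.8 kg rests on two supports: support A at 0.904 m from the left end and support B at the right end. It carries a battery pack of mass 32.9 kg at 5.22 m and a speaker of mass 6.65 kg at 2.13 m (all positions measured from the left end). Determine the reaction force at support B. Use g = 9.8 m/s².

Choose support A as the axis so its reaction then has zero moment arm.
Beam weight: 14.8 × 9.8 = 145 N down at 3.395 m → arm 2.491 m, τ = 145 × 2.491 = 361.2 N·m clockwise.
Battery pack: 32.9 × 9.8 = 322.4 N down at 5.22 m → arm 4.316 m, τ = 322.4 × 4.316 = 1391 N·m clockwise.
Speaker: 6.65 × 9.8 = 65.17 N down at 2.13 m → arm 1.226 m, τ = 65.17 × 1.226 = 79.9 N·m clockwise.
Net load moment about support A = 1832 N·m clockwise.
Reaction R at support B is upward at 6.79 m, arm 5.886 m → moment R × 5.886 counterclockwise.
Στ = 0 ⇒ R × 5.886 = 1832 ⇒ R = 311 N.

R_B ≈ 311 N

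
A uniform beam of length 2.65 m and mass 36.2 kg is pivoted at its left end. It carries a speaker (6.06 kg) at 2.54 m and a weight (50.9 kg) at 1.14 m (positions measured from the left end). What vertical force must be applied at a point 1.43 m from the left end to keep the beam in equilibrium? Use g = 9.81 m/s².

F ≈ 833 N

About the left end:
Beam weight: 36.2 × 9.81 = 355.1 N down at 1.325 m → arm 1.325 m, τ = 355.1 × 1.325 = 470.5 N·m clockwise.
Speaker: 6.06 × 9.81 = 59.45 N down at 2.54 m → arm 2.54 m, τ = 59.45 × 2.54 = 151 N·m clockwise.
Weight: 50.9 × 9.81 = 499.3 N down at 1.14 m → arm 1.14 m, τ = 499.3 × 1.14 = 569.2 N·m clockwise.
Net moment of the loads = 1191 N·m clockwise.
The upward force F acts at a point 1.43 m from the left end, arm 1.43 m, giving F × 1.43 counterclockwise.
Balancing moments: F × 1.43 = 1191, giving F = 1191 / 1.43 = 833 N.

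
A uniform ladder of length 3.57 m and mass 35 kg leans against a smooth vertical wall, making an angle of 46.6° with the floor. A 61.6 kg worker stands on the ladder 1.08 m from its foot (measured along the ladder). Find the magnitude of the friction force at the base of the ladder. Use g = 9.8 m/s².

About the foot of the ladder:
Ladder weight 35×9.8 = 343 N acts at 1.785 m along the ladder; its horizontal arm is 1.785·cos46.6° = 1.226 m → τ = 420.5 N·m clockwise.
Worker: 61.6×9.8 = 603.7 N at 1.08 m → arm 0.7421 m → τ = 448 N·m clockwise.
Wall normal N acts horizontally at the top; its moment arm is the height L sinθ = 3.57·sin46.6° = 2.594 m, counterclockwise.
For rotational equilibrium, N × 2.594 = 868.5, so N = 335 N.
ΣFx = 0: friction at the foot balances the wall's push, so f = N_wall = 335 N.

f ≈ 335 N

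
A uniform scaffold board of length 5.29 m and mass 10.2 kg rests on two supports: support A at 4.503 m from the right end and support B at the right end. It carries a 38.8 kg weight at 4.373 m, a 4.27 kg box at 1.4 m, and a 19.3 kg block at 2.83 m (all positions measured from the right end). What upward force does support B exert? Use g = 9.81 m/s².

R_B ≈ 151 N

Taking torques about support A:
Beam weight: 10.2 × 9.81 = 100.1 N down at 2.645 m → arm 1.858 m, τ = 100.1 × 1.858 = 186 N·m clockwise.
Weight: 38.8 × 9.81 = 380.6 N down at 4.373 m → arm 0.13 m, τ = 380.6 × 0.13 = 49.48 N·m clockwise.
Box: 4.27 × 9.81 = 41.89 N down at 1.4 m → arm 3.103 m, τ = 41.89 × 3.103 = 130 N·m clockwise.
Block: 19.3 × 9.81 = 189.3 N down at 2.83 m → arm 1.673 m, τ = 189.3 × 1.673 = 316.7 N·m clockwise.
Net load moment about support A = 682.2 N·m clockwise.
Reaction R at support B is upward at 0 m, arm 4.503 m → moment R × 4.503 counterclockwise.
Στ = 0 ⇒ R × 4.503 = 682.2 ⇒ R = 151 N.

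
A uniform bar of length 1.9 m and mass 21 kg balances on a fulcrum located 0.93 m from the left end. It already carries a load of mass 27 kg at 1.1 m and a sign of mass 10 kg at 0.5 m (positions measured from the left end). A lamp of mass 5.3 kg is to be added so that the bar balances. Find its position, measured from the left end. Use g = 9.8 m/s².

x ≈ 0.796 m from the left end

Sum moments about the fulcrum (at 0.93 m from the left end) (the support reaction has zero arm there).
Beam weight: 21 × 9.8 = 205.8 N down at 0.95 m → arm 0.02 m, τ = 205.8 × 0.02 = 4.116 N·m clockwise.
Load: 27 × 9.8 = 264.6 N down at 1.1 m → arm 0.17 m, τ = 264.6 × 0.17 = 44.98 N·m clockwise.
Sign: 10 × 9.8 = 98 N down at 0.5 m → arm 0.43 m, τ = 98 × 0.43 = 42.14 N·m counterclockwise.
Net moment of existing loads = 6.956 N·m clockwise.
The lamp weighs 5.3 × 9.8 = 51.94 N and must supply an equal counterclockwise moment, so its lever arm about the fulcrum is 6.956 / 51.94 = 0.134 m.
That puts it at 0.93 − 0.134 = 0.796 m from the left end.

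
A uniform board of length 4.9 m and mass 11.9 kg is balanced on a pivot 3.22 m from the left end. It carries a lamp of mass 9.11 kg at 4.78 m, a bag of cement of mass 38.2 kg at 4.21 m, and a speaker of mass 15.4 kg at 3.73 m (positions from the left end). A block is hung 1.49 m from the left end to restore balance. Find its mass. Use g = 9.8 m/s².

m ≈ 29.3 kg

About the pivot (at 3.22 m from the left end):
Beam weight: 11.9 × 9.8 = 116.6 N down at 2.45 m → arm 0.77 m, τ = 116.6 × 0.77 = 89.78 N·m counterclockwise.
Lamp: 9.11 × 9.8 = 89.28 N down at 4.78 m → arm 1.56 m, τ = 89.28 × 1.56 = 139.3 N·m clockwise.
Bag of cement: 38.2 × 9.8 = 374.4 N down at 4.21 m → arm 0.99 m, τ = 374.4 × 0.99 = 370.7 N·m clockwise.
Speaker: 15.4 × 9.8 = 150.9 N down at 3.73 m → arm 0.51 m, τ = 150.9 × 0.51 = 76.96 N·m clockwise.
Net moment of known loads = 497.2 N·m clockwise.
An unknown mass m at 1.49 m has arm 1.73 m; its moment is m·g·1.73 counterclockwise.
Στ = 0 ⇒ m × 9.8 × 1.73 = 497.2 ⇒ m = 497.2 / (9.8 × 1.73) = 29.3 kg.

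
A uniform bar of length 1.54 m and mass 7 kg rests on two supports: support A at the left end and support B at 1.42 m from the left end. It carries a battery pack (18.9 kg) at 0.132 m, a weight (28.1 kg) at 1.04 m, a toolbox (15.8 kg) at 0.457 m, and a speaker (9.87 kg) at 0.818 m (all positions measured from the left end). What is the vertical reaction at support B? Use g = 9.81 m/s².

R_B ≈ 362 N

Choose support A as the axis so its reaction then has zero moment arm.
Beam weight: 7 × 9.81 = 68.67 N down at 0.77 m → arm 0.77 m, τ = 68.67 × 0.77 = 52.88 N·m clockwise.
Battery pack: 18.9 × 9.81 = 185.4 N down at 0.132 m → arm 0.132 m, τ = 185.4 × 0.132 = 24.47 N·m clockwise.
Weight: 28.1 × 9.81 = 275.7 N down at 1.04 m → arm 1.04 m, τ = 275.7 × 1.04 = 286.7 N·m clockwise.
Toolbox: 15.8 × 9.81 = 155 N down at 0.457 m → arm 0.457 m, τ = 155 × 0.457 = 70.84 N·m clockwise.
Speaker: 9.87 × 9.81 = 96.82 N down at 0.818 m → arm 0.818 m, τ = 96.82 × 0.818 = 79.2 N·m clockwise.
Net load moment about support A = 514.1 N·m clockwise.
Reaction R at support B is upward at 1.42 m, arm 1.42 m → moment R × 1.42 counterclockwise.
Στ = 0 ⇒ R × 1.42 = 514.1 ⇒ R = 362 N.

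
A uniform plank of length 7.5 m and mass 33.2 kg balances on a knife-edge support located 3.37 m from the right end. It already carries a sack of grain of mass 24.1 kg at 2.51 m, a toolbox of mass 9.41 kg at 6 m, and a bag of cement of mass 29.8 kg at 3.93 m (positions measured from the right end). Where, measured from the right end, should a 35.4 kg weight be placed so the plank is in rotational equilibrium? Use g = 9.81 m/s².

Taking torques about the knife-edge support (at 3.37 m from the right end):
Beam weight: 33.2 × 9.81 = 325.7 N down at 3.75 m → arm 0.38 m, τ = 325.7 × 0.38 = 123.8 N·m counterclockwise.
Sack of grain: 24.1 × 9.81 = 236.4 N down at 2.51 m → arm 0.86 m, τ = 236.4 × 0.86 = 203.3 N·m clockwise.
Toolbox: 9.41 × 9.81 = 92.31 N down at 6 m → arm 2.63 m, τ = 92.31 × 2.63 = 242.8 N·m counterclockwise.
Bag of cement: 29.8 × 9.81 = 292.3 N down at 3.93 m → arm 0.56 m, τ = 292.3 × 0.56 = 163.7 N·m counterclockwise.
Net moment of existing loads = 327 N·m counterclockwise.
The weight weighs 35.4 × 9.81 = 347.3 N and must supply an equal clockwise moment, so its lever arm about the knife-edge support is 327 / 347.3 = 0.942 m.
That puts it at 3.37 − 0.942 = 2.43 m from the right end.

x ≈ 2.43 m from the right end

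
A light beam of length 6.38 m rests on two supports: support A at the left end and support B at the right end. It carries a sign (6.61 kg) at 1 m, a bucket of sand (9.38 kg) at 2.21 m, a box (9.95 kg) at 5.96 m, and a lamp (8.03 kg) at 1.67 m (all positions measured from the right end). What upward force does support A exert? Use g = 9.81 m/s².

R_A ≈ 154 N

Take moments about support B.
Sign: 6.61 × 9.81 = 64.84 N down at 1 m → arm 1 m, τ = 64.84 × 1 = 64.84 N·m counterclockwise.
Bucket of sand: 9.38 × 9.81 = 92.02 N down at 2.21 m → arm 2.21 m, τ = 92.02 × 2.21 = 203.4 N·m counterclockwise.
Box: 9.95 × 9.81 = 97.61 N down at 5.96 m → arm 5.96 m, τ = 97.61 × 5.96 = 581.8 N·m counterclockwise.
Lamp: 8.03 × 9.81 = 78.77 N down at 1.67 m → arm 1.67 m, τ = 78.77 × 1.67 = 131.5 N·m counterclockwise.
Net load moment about support B = 981.5 N·m counterclockwise.
Reaction R at support A is upward at 6.38 m, arm 6.38 m → moment R × 6.38 clockwise.
For rotational equilibrium, R × 6.38 = 981.5, so R = 154 N.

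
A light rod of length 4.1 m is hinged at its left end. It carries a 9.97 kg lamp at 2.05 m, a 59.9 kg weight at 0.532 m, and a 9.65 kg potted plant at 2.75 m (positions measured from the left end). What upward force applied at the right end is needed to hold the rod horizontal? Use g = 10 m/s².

Sum moments about the left end (the unknown pivot reaction has zero arm there).
Lamp: 9.97 × 10 = 99.7 N down at 2.05 m → arm 2.05 m, τ = 99.7 × 2.05 = 204.4 N·m clockwise.
Weight: 59.9 × 10 = 599 N down at 0.532 m → arm 0.532 m, τ = 599 × 0.532 = 318.7 N·m clockwise.
Potted plant: 9.65 × 10 = 96.5 N down at 2.75 m → arm 2.75 m, τ = 96.5 × 2.75 = 265.4 N·m clockwise.
Net moment of the loads = 788.5 N·m clockwise.
The upward force F acts at the right end, arm 4.1 m, giving F × 4.1 counterclockwise.
For rotational equilibrium, F × 4.1 = 788.5, so F = 788.5 / 4.1 = 192 N.

F ≈ 192 N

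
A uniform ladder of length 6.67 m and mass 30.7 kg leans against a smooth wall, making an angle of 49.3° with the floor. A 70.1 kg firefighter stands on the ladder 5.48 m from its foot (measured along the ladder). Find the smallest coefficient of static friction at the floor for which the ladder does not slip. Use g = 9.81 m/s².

μ_min ≈ 0.622

Take moments about the foot of the ladder.
Ladder weight 30.7×9.81 = 301.2 N acts at 3.335 m along the ladder; its horizontal arm is 3.335·cos49.3° = 2.175 m → τ = 655.1 N·m clockwise.
Firefighter: 70.1×9.81 = 687.7 N at 5.48 m → arm 3.573 m → τ = 2457 N·m clockwise.
Wall normal N acts horizontally at the top; its moment arm is the height L sinθ = 6.67·sin49.3° = 5.057 m, counterclockwise.
Setting net torque to zero: N × 5.057 = 3112 → N = 615.4 N.
ΣFx = 0 ⇒ f = N_wall = 615.4 N. ΣFy = 0 ⇒ N_floor = 988.9 N.
μ_min = f / N_floor = 615.4 / 988.9 = 0.622.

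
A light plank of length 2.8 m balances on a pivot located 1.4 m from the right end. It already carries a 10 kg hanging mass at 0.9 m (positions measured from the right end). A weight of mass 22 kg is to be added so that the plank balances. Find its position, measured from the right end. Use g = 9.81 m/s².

x ≈ 1.63 m from the right end

Take moments about the pivot (at 1.4 m from the right end).
Hanging mass: 10 × 9.81 = 98.1 N down at 0.9 m → arm 0.5 m, τ = 98.1 × 0.5 = 49.05 N·m clockwise.
Net moment of existing loads = 49.05 N·m clockwise.
The weight weighs 22 × 9.81 = 215.8 N and must supply an equal counterclockwise moment, so its lever arm about the pivot is 49.05 / 215.8 = 0.227 m.
That puts it at 1.4 + 0.227 = 1.63 m from the right end.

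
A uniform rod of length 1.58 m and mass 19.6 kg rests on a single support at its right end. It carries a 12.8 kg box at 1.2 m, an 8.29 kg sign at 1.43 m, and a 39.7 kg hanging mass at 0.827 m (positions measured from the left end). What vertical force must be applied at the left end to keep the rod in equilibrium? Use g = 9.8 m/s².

Taking torques about the right end:
Beam weight: 19.6 × 9.8 = 192.1 N down at 0.79 m → arm 0.79 m, τ = 192.1 × 0.79 = 151.8 N·m counterclockwise.
Box: 12.8 × 9.8 = 125.4 N down at 1.2 m → arm 0.38 m, τ = 125.4 × 0.38 = 47.65 N·m counterclockwise.
Sign: 8.29 × 9.8 = 81.24 N down at 1.43 m → arm 0.15 m, τ = 81.24 × 0.15 = 12.19 N·m counterclockwise.
Hanging mass: 39.7 × 9.8 = 389.1 N down at 0.827 m → arm 0.753 m, τ = 389.1 × 0.753 = 293 N·m counterclockwise.
Net moment of the loads = 504.6 N·m counterclockwise.
The upward force F acts at the left end, arm 1.58 m, giving F × 1.58 clockwise.
Balancing moments: F × 1.58 = 504.6, giving F = 504.6 / 1.58 = 319 N.

F ≈ 319 N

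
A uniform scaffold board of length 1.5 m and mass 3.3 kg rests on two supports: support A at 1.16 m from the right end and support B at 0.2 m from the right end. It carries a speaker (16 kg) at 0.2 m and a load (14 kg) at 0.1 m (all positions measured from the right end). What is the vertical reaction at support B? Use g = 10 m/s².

R_B ≈ 329 N

About support A:
Beam weight: 3.3 × 10 = 33 N down at 0.75 m → arm 0.41 m, τ = 33 × 0.41 = 13.53 N·m clockwise.
Speaker: 16 × 10 = 160 N down at 0.2 m → arm 0.96 m, τ = 160 × 0.96 = 153.6 N·m clockwise.
Load: 14 × 10 = 140 N down at 0.1 m → arm 1.06 m, τ = 140 × 1.06 = 148.4 N·m clockwise.
Net load moment about support A = 315.5 N·m clockwise.
Reaction R at support B is upward at 0.2 m, arm 0.96 m → moment R × 0.96 counterclockwise.
Στ = 0 ⇒ R × 0.96 = 315.5 ⇒ R = 329 N.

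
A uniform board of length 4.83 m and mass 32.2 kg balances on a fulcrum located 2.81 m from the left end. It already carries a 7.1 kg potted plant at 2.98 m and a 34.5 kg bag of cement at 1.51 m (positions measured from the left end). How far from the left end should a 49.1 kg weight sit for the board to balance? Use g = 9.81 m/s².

Take moments about the fulcrum (at 2.81 m from the left end).
Beam weight: 32.2 × 9.81 = 315.9 N down at 2.415 m → arm 0.395 m, τ = 315.9 × 0.395 = 124.8 N·m counterclockwise.
Potted plant: 7.1 × 9.81 = 69.65 N down at 2.98 m → arm 0.17 m, τ = 69.65 × 0.17 = 11.84 N·m clockwise.
Bag of cement: 34.5 × 9.81 = 338.4 N down at 1.51 m → arm 1.3 m, τ = 338.4 × 1.3 = 439.9 N·m counterclockwise.
Net moment of existing loads = 552.9 N·m counterclockwise.
The weight weighs 49.1 × 9.81 = 481.7 N and must supply an equal clockwise moment, so its lever arm about the fulcrum is 552.9 / 481.7 = 1.15 m.
That puts it at 2.81 + 1.15 = 3.96 m from the left end.

x ≈ 3.96 m from the left end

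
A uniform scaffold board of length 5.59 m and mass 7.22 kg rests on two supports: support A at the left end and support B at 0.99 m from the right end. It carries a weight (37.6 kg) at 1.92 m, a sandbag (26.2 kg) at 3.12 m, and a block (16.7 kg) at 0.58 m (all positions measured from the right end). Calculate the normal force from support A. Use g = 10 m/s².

R_A ≈ 211 N

Take moments about support B.
Beam weight: 7.22 × 10 = 72.2 N down at 2.795 m → arm 1.805 m, τ = 72.2 × 1.805 = 130.3 N·m counterclockwise.
Weight: 37.6 × 10 = 376 N down at 1.92 m → arm 0.93 m, τ = 376 × 0.93 = 349.7 N·m counterclockwise.
Sandbag: 26.2 × 10 = 262 N down at 3.12 m → arm 2.13 m, τ = 262 × 2.13 = 558.1 N·m counterclockwise.
Block: 16.7 × 10 = 167 N down at 0.58 m → arm 0.41 m, τ = 167 × 0.41 = 68.47 N·m clockwise.
Net load moment about support B = 969.6 N·m counterclockwise.
Reaction R at support A is upward at 5.59 m, arm 4.6 m → moment R × 4.6 clockwise.
For rotational equilibrium, R × 4.6 = 969.6, so R = 211 N.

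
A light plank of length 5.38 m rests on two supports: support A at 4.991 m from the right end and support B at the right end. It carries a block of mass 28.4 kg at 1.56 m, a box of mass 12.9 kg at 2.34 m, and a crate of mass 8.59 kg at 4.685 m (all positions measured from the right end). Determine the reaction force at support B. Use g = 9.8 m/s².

R_B ≈ 264 N

Sum moments about support A (its reaction then has zero moment arm).
Block: 28.4 × 9.8 = 278.3 N down at 1.56 m → arm 3.431 m, τ = 278.3 × 3.431 = 954.8 N·m clockwise.
Box: 12.9 × 9.8 = 126.4 N down at 2.34 m → arm 2.651 m, τ = 126.4 × 2.651 = 335.1 N·m clockwise.
Crate: 8.59 × 9.8 = 84.18 N down at 4.685 m → arm 0.306 m, τ = 84.18 × 0.306 = 25.76 N·m clockwise.
Net load moment about support A = 1316 N·m clockwise.
Reaction R at support B is upward at 0 m, arm 4.991 m → moment R × 4.991 counterclockwise.
For rotational equilibrium, R × 4.991 = 1316, so R = 264 N.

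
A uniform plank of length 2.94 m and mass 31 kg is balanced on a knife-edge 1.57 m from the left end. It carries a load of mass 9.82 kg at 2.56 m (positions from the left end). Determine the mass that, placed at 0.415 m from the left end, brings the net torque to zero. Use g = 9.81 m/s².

Take moments about the knife-edge (at 1.57 m from the left end).
Beam weight: 31 × 9.81 = 304.1 N down at 1.47 m → arm 0.1 m, τ = 304.1 × 0.1 = 30.41 N·m counterclockwise.
Load: 9.82 × 9.81 = 96.33 N down at 2.56 m → arm 0.99 m, τ = 96.33 × 0.99 = 95.37 N·m clockwise.
Net moment of known loads = 64.96 N·m clockwise.
An unknown mass m at 0.415 m has arm 1.155 m; its moment is m·g·1.155 counterclockwise.
Balancing moments: m × 9.81 × 1.155 = 64.96, giving m = 64.96 / (9.81 × 1.155) = 5.73 kg.

m ≈ 5.73 kg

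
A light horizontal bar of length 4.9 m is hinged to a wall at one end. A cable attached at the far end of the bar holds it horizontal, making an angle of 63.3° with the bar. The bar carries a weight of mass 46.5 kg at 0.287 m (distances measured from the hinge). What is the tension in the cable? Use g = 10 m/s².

Choose the hinge as the axis so the unknown hinge reaction has zero arm there.
Weight: 46.5 × 10 = 465 N down at 0.287 m → arm 0.287 m, τ = 465 × 0.287 = 133.5 N·m clockwise.
Total clockwise load moment = 133.5 N·m.
The cable tension T acts at 4.9 m; only its component perpendicular to the bar, T sinθ, produces torque. sin 63.3° = 0.8934.
Στ = 0 ⇒ T × 4.9 × 0.8934 = 133.5 ⇒ T = 133.5 / 4.378 = 30.5 N.

T ≈ 30.5 N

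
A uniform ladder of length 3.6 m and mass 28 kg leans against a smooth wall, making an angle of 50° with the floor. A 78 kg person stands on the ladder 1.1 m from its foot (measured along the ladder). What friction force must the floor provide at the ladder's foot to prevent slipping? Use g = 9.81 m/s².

About the foot of the ladder:
Ladder weight 28×9.81 = 274.7 N acts at 1.8 m along the ladder; its horizontal arm is 1.8·cos50° = 1.157 m → τ = 317.8 N·m clockwise.
Person: 78×9.81 = 765.2 N at 1.1 m → arm 0.7071 m → τ = 541.1 N·m clockwise.
Wall normal N acts horizontally at the top; its moment arm is the height L sinθ = 3.6·sin50° = 2.758 m, counterclockwise.
Balancing moments: N × 2.758 = 858.9, giving N = 311 N.
ΣFx = 0: friction at the foot balances the wall's push, so f = N_wall = 311 N.

f ≈ 311 N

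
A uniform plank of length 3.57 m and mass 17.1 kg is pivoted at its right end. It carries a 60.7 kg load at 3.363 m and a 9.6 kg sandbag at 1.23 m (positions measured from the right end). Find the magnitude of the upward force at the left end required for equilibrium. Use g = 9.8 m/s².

F ≈ 677 N

Sum moments about the right end (the unknown pivot reaction has zero arm there).
Beam weight: 17.1 × 9.8 = 167.6 N down at 1.785 m → arm 1.785 m, τ = 167.6 × 1.785 = 299.2 N·m counterclockwise.
Load: 60.7 × 9.8 = 594.9 N down at 3.363 m → arm 3.363 m, τ = 594.9 × 3.363 = 2001 N·m counterclockwise.
Sandbag: 9.6 × 9.8 = 94.08 N down at 1.23 m → arm 1.23 m, τ = 94.08 × 1.23 = 115.7 N·m counterclockwise.
Net moment of the loads = 2416 N·m counterclockwise.
The upward force F acts at the left end, arm 3.57 m, giving F × 3.57 clockwise.
For rotational equilibrium, F × 3.57 = 2416, so F = 2416 / 3.57 = 677 N.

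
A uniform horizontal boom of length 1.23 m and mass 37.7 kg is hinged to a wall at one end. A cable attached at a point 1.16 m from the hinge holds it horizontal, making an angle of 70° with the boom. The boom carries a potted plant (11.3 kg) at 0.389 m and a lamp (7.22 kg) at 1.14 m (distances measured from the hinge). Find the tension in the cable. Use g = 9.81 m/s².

T ≈ 322 N

Sum moments about the hinge (the unknown hinge reaction has zero arm there).
Beam weight: 37.7 × 9.81 = 369.8 N down at 0.615 m → arm 0.615 m, τ = 369.8 × 0.615 = 227.4 N·m clockwise.
Potted plant: 11.3 × 9.81 = 110.9 N down at 0.389 m → arm 0.389 m, τ = 110.9 × 0.389 = 43.14 N·m clockwise.
Lamp: 7.22 × 9.81 = 70.83 N down at 1.14 m → arm 1.14 m, τ = 70.83 × 1.14 = 80.75 N·m clockwise.
Total clockwise load moment = 351.3 N·m.
The cable tension T acts at 1.16 m; only its component perpendicular to the boom, T sinθ, produces torque. sin 70° = 0.9397.
Balancing moments: T × 1.16 × 0.9397 = 351.3, giving T = 351.3 / 1.09 = 322 N.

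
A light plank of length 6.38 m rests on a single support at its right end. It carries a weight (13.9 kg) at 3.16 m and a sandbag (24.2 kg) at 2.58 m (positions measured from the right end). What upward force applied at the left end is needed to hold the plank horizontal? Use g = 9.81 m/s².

F ≈ 164 N

About the right end:
Weight: 13.9 × 9.81 = 136.4 N down at 3.16 m → arm 3.16 m, τ = 136.4 × 3.16 = 431 N·m counterclockwise.
Sandbag: 24.2 × 9.81 = 237.4 N down at 2.58 m → arm 2.58 m, τ = 237.4 × 2.58 = 612.5 N·m counterclockwise.
Net moment of the loads = 1044 N·m counterclockwise.
The upward force F acts at the left end, arm 6.38 m, giving F × 6.38 clockwise.
Στ = 0 ⇒ F × 6.38 = 1044 ⇒ F = 1044 / 6.38 = 164 N.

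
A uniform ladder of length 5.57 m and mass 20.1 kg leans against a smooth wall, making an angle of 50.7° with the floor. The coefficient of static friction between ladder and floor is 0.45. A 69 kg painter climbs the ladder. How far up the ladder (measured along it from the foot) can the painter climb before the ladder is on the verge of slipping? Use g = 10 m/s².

Taking torques about the foot of the ladder:
Ladder weight 20.1×10 = 201 N acts at 2.785 m along the ladder; its horizontal arm is 2.785·cos50.7° = 1.764 m → τ = 354.6 N·m clockwise.
Painter weight 69×10 = 690 N at distance d → arm d·cos50.7° → τ = 690·d·0.6334 clockwise.
Wall normal N at the top has arm L sinθ = 4.31 m counterclockwise, so Στ = 0 gives N·4.31 = 354.6 + 437·d.
ΣFy = 0 ⇒ N_floor = 891 N, so the maximum friction is μ_s·N_floor = 0.45×891 = 400.9 N. ΣFx = 0 ⇒ N_wall = f, so at the slipping point N = 400.9 N.
Substituting: 400.9×4.31 = 354.6 + 437·d ⇒ d = (1728 − 354.6) / 437 = 3.14 m.

d ≈ 3.14 m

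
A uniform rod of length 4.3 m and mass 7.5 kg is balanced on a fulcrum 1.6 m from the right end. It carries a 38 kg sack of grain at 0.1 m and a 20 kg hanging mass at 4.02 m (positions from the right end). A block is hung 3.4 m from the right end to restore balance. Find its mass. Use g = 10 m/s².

About the fulcrum (at 1.6 m from the right end):
Beam weight: 7.5 × 10 = 75 N down at 2.15 m → arm 0.55 m, τ = 75 × 0.55 = 41.25 N·m counterclockwise.
Sack of grain: 38 × 10 = 380 N down at 0.1 m → arm 1.5 m, τ = 380 × 1.5 = 570 N·m clockwise.
Hanging mass: 20 × 10 = 200 N down at 4.02 m → arm 2.42 m, τ = 200 × 2.42 = 484 N·m counterclockwise.
Net moment of known loads = 44.75 N·m clockwise.
An unknown mass m at 3.4 m has arm 1.8 m; its moment is m·g·1.8 counterclockwise.
For rotational equilibrium, m × 10 × 1.8 = 44.75, so m = 44.75 / (10 × 1.8) = 2.49 kg.

m ≈ 2.49 kg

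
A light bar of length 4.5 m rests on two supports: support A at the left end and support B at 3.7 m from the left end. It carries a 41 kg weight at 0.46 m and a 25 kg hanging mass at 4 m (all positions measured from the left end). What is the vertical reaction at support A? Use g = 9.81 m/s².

R_A ≈ 332 N

Sum moments about support B (its reaction then has zero moment arm).
Weight: 41 × 9.81 = 402.2 N down at 0.46 m → arm 3.24 m, τ = 402.2 × 3.24 = 1303 N·m counterclockwise.
Hanging mass: 25 × 9.81 = 245.2 N down at 4 m → arm 0.3 m, τ = 245.2 × 0.3 = 73.56 N·m clockwise.
Net load moment about support B = 1229 N·m counterclockwise.
Reaction R at support A is upward at 0 m, arm 3.7 m → moment R × 3.7 clockwise.
For rotational equilibrium, R × 3.7 = 1229, so R = 332 N.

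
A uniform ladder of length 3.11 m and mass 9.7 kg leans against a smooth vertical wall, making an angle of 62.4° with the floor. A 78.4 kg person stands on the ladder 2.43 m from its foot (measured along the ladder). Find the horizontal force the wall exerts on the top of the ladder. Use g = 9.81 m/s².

Take moments about the foot of the ladder.
Ladder weight 9.7×9.81 = 95.16 N acts at 1.555 m along the ladder; its horizontal arm is 1.555·cos62.4° = 0.7204 m → τ = 68.55 N·m clockwise.
Person: 78.4×9.81 = 769.1 N at 2.43 m → arm 1.126 m → τ = 866 N·m clockwise.
Wall normal N acts horizontally at the top; its moment arm is the height L sinθ = 3.11·sin62.4° = 2.756 m, counterclockwise.
Setting net torque to zero: N × 2.756 = 934.5 → N = 339 N.

N_wall ≈ 339 N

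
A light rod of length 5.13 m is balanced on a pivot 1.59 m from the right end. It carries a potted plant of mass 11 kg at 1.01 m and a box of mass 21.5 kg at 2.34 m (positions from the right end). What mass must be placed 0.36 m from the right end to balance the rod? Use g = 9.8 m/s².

Choose the pivot (at 1.59 m from the right end) as the axis so the support reaction has zero arm there.
Potted plant: 11 × 9.8 = 107.8 N down at 1.01 m → arm 0.58 m, τ = 107.8 × 0.58 = 62.52 N·m clockwise.
Box: 21.5 × 9.8 = 210.7 N down at 2.34 m → arm 0.75 m, τ = 210.7 × 0.75 = 158 N·m counterclockwise.
Net moment of known loads = 95.48 N·m counterclockwise.
An unknown mass m at 0.36 m has arm 1.23 m; its moment is m·g·1.23 clockwise.
For rotational equilibrium, m × 9.8 × 1.23 = 95.48, so m = 95.48 / (9.8 × 1.23) = 7.92 kg.

m ≈ 7.92 kg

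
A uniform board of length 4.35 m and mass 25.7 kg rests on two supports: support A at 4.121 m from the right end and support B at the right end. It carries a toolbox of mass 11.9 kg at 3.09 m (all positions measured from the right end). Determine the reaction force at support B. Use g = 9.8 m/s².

Choose support A as the axis so its reaction then has zero moment arm.
Beam weight: 25.7 × 9.8 = 251.9 N down at 2.175 m → arm 1.946 m, τ = 251.9 × 1.946 = 490.2 N·m clockwise.
Toolbox: 11.9 × 9.8 = 116.6 N down at 3.09 m → arm 1.031 m, τ = 116.6 × 1.031 = 120.2 N·m clockwise.
Net load moment about support A = 610.4 N·m clockwise.
Reaction R at support B is upward at 0 m, arm 4.121 m → moment R × 4.121 counterclockwise.
Setting net torque to zero: R × 4.121 = 610.4 → R = 148 N.

R_B ≈ 148 N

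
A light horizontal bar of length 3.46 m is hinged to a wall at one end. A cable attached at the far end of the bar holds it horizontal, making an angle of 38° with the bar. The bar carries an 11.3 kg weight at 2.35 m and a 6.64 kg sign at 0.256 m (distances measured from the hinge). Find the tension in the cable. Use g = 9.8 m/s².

Choose the hinge as the axis so the unknown hinge reaction has zero arm there.
Weight: 11.3 × 9.8 = 110.7 N down at 2.35 m → arm 2.35 m, τ = 110.7 × 2.35 = 260.1 N·m clockwise.
Sign: 6.64 × 9.8 = 65.07 N down at 0.256 m → arm 0.256 m, τ = 65.07 × 0.256 = 16.66 N·m clockwise.
Total clockwise load moment = 276.8 N·m.
The cable tension T acts at 3.46 m; only its component perpendicular to the bar, T sinθ, produces torque. sin 38° = 0.6157.
Balancing moments: T × 3.46 × 0.6157 = 276.8, giving T = 276.8 / 2.13 = 130 N.

T ≈ 130 N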